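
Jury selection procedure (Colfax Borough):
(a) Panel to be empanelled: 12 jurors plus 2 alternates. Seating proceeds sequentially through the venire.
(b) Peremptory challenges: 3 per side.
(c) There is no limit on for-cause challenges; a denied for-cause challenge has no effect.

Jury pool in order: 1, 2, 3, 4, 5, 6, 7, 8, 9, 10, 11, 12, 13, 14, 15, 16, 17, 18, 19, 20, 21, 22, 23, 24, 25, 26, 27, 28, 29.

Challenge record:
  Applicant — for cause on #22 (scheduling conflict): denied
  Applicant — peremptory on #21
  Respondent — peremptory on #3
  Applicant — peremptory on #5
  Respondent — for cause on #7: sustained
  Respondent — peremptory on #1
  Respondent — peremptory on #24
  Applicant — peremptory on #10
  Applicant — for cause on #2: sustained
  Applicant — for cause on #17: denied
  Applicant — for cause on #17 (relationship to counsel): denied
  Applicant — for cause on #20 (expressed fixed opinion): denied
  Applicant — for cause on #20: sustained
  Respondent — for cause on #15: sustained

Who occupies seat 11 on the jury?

Removed: #1, #2, #3, #5, #7, #10, #15, #20, #21, #24. (#17, #22 stay — for-cause denied.)
Seating in order: seats 1–12 → #4, #6, #8, #9, #11, #12, #13, #14, #16, #17, #18, #19; alternates → #22, #23.
So seat 11 is #18.

18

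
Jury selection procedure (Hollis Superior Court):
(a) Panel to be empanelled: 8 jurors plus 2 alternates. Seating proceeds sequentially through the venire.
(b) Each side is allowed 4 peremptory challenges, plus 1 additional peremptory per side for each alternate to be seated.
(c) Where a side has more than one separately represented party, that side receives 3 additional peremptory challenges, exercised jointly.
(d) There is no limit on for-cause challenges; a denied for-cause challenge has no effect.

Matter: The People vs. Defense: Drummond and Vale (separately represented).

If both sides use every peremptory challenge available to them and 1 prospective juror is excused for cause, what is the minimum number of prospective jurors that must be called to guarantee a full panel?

26

Seats to fill: 8 + 2 alternates = 10.
Peremptories — The People: 4 + 1×2 = 6; Defense: 4 + 1×2 + 3 = 9; total 15.
For-cause removals: 1.
Minimum venire: 10 + 15 + 1 = 26.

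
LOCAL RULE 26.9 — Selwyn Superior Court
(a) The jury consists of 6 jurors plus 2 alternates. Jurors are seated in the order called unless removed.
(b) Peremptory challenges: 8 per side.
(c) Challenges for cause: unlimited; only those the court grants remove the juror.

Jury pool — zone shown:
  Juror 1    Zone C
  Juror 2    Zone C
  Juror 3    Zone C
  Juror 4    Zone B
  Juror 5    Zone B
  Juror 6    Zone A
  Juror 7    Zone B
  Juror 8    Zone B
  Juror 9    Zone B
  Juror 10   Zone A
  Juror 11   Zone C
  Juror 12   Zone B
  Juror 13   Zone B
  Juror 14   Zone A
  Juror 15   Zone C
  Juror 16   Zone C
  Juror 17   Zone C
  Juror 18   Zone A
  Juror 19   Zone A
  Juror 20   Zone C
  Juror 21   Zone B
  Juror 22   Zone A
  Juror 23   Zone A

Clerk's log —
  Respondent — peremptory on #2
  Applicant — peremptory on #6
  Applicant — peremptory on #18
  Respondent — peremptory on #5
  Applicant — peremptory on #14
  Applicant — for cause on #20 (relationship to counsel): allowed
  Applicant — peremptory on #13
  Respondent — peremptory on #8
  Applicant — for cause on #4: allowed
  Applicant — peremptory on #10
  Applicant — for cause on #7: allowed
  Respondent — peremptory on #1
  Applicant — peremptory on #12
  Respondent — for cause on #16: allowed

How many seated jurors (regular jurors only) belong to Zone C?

4

Removed: #1, #2, #4, #5, #6, #7, #8, #10, #12, #13, #14, #16, #18, #20.
Seated jurors 1–6: #3, #9, #11, #15, #17, #19 (alternates #21, #22 not counted).
Of those, in Zone C: #3, #11, #15, #17 → 4.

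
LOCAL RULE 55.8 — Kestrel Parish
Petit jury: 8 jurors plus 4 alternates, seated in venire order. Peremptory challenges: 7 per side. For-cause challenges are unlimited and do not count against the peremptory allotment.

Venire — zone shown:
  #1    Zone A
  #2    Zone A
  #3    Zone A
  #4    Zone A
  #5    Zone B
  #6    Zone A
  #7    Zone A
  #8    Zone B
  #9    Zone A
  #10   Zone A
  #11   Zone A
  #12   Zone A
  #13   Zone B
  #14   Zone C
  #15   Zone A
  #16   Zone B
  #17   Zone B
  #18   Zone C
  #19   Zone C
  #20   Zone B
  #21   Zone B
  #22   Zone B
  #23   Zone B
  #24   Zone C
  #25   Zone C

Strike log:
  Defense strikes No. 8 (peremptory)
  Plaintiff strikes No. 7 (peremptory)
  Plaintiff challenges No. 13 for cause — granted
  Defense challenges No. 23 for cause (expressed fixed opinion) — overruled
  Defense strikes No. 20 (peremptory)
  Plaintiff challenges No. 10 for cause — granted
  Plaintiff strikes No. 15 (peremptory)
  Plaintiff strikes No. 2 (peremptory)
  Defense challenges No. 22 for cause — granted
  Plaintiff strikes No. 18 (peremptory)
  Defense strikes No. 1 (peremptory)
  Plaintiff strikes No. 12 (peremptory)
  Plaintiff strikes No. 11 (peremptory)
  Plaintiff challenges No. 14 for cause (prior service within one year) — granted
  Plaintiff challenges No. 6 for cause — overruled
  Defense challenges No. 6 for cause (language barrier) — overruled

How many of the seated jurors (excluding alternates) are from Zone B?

Removed: #1, #2, #7, #8, #10, #11, #12, #13, #14, #15, #18, #20, #22.
Seated jurors 1–8: #3, #4, #5, #6, #9, #16, #17, #19 (alternates #21, #23, #24, #25 not counted).
Of those, in Zone B: #5, #16, #17 → 3.

3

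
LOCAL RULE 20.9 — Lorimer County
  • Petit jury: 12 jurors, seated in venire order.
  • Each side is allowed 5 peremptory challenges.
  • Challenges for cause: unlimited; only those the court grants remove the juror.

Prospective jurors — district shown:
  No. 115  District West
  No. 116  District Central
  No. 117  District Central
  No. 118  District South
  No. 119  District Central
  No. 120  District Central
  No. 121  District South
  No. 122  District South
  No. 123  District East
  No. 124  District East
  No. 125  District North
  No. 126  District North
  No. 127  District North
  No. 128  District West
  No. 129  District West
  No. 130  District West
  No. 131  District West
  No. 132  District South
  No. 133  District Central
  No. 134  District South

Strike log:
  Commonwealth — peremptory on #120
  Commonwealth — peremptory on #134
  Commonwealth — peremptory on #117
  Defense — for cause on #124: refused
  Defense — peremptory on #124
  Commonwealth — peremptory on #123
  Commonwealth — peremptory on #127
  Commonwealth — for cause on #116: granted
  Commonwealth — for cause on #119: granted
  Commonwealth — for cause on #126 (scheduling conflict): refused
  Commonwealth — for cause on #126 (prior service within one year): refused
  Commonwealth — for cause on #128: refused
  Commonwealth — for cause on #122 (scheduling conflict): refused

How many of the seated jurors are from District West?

5

Removed: #116, #117, #119, #120, #123, #124, #127, #134.
Seated jurors 1–12: #115, #118, #121, #122, #125, #126, #128, #129, #130, #131, #132, #133.
Of those, in District West: #115, #128, #129, #130, #131 → 5.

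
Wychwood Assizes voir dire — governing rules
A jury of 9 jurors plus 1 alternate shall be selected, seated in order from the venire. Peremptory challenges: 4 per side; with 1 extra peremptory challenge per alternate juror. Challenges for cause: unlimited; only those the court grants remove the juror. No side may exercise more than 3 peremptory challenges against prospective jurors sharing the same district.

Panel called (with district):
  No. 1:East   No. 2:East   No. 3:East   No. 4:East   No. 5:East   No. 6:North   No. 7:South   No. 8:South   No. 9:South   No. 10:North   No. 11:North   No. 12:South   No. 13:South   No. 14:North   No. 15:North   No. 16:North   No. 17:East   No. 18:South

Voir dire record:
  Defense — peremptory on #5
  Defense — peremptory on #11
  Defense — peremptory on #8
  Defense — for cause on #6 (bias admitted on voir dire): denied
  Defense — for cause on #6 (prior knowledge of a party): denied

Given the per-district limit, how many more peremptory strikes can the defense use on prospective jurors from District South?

Defense peremptories so far: #5, #11, #8 — 3 of 5 used, 2 left overall.
Against District South: #8 — 1 used; per-district cap 3 leaves 2.
Binding limit: min(2, 2) = 2.

2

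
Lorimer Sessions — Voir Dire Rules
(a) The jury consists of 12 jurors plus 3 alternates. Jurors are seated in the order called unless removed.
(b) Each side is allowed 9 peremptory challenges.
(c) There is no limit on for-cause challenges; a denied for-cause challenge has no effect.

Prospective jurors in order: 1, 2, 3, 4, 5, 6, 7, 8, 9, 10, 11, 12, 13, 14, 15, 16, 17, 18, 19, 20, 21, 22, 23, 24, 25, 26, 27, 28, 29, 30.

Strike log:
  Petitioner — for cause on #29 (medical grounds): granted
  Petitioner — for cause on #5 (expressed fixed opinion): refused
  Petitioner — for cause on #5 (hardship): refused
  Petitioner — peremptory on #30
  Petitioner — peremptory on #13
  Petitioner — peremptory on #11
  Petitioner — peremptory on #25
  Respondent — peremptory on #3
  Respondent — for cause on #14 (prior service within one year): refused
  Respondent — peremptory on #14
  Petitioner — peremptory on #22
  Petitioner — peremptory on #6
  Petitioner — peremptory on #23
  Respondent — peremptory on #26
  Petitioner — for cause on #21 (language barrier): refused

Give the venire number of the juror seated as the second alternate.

Removed: #3, #6, #11, #13, #14, #22, #23, #25, #26, #29, #30. (#5, #21 stay — for-cause denied.)
Seating in order: seats 1–12 → #1, #2, #4, #5, #7, #8, #9, #10, #12, #15, #16, #17; alternates → #18, #19, #20.
So alternate 2 is #19.

19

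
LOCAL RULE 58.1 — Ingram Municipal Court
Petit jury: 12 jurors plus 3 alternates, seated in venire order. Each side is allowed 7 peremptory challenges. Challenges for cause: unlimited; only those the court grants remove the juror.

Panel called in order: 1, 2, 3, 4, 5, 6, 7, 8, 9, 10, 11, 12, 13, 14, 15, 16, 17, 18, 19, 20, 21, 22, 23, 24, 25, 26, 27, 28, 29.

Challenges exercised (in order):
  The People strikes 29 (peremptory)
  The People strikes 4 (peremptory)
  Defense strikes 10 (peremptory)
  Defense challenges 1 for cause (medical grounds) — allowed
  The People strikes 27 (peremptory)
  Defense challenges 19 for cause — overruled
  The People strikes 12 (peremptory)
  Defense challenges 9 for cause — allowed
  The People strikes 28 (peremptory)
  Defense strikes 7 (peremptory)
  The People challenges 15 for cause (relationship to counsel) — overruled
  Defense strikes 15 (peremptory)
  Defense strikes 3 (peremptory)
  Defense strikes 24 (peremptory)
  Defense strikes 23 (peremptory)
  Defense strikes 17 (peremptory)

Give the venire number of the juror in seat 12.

Removed: #1, #3, #4, #7, #9, #10, #12, #15, #17, #23, #24, #27, #28, #29. (#19 stays — for-cause denied.)
Filling seats in venire order through position 12: #2, #5, #6, #8, #11, #13, #14, #16, #18, #19, #20, #21.
So seat 12 is #21.

21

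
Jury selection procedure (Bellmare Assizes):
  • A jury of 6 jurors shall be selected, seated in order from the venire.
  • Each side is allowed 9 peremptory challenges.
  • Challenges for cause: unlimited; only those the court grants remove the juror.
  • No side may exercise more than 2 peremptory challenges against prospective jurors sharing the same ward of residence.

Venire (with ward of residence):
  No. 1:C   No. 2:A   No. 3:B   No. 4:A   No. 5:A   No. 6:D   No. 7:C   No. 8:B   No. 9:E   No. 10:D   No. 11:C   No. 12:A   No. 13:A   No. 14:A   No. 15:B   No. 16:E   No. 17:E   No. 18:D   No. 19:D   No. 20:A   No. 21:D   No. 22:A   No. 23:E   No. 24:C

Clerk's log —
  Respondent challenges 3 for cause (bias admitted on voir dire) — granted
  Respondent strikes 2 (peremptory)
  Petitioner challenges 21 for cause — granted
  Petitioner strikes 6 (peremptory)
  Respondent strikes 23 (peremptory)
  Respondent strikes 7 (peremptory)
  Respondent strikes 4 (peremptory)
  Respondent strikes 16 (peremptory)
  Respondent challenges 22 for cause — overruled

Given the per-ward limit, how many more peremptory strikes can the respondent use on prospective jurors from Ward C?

Respondent peremptories so far: #2, #23, #7, #4, #16 — 5 of 9 used, 4 left overall.
Against Ward C: #7 — 1 used; per-ward cap 2 leaves 1.
Binding limit: min(4, 1) = 1.

1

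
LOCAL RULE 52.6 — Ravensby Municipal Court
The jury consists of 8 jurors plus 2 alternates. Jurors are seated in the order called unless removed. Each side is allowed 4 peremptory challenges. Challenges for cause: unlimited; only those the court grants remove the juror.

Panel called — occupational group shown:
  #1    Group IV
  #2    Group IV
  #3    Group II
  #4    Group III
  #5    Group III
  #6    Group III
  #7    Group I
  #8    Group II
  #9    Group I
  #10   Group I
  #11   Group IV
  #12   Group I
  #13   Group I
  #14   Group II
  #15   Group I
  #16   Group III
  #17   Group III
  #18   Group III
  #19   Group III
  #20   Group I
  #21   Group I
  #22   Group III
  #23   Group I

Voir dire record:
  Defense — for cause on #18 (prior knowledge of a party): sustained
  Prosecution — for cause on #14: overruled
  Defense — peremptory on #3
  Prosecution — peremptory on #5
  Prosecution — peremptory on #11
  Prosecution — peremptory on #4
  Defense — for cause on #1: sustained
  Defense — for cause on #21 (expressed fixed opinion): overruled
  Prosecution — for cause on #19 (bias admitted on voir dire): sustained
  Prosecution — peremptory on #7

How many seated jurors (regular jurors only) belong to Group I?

Removed: #1, #3, #4, #5, #7, #11, #18, #19.
Seated jurors 1–8: #2, #6, #8, #9, #10, #12, #13, #14 (alternates #15, #16 not counted).
Of those, in Group I: #9, #10, #12, #13 → 4.

4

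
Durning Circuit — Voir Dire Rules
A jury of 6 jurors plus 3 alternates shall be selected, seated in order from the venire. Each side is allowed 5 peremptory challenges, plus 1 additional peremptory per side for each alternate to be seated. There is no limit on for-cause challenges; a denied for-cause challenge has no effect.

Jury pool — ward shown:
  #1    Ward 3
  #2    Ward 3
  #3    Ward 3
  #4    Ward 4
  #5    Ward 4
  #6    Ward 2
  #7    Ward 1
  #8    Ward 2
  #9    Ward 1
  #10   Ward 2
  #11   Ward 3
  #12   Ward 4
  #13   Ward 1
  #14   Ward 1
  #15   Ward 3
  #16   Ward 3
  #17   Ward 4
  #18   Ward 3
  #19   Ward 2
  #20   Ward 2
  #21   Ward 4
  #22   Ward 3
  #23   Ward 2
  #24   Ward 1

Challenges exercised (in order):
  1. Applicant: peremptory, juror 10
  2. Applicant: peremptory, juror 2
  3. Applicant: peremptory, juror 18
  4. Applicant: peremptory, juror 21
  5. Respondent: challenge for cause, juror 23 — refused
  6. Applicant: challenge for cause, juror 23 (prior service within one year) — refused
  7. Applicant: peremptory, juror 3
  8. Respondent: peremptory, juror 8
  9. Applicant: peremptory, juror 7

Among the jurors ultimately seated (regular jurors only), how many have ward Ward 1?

Removed: #2, #3, #7, #8, #10, #18, #21.
Seated jurors 1–6: #1, #4, #5, #6, #9, #11 (alternates #12, #13, #14 not counted).
Of those, in Ward 1: #9 → 1.

1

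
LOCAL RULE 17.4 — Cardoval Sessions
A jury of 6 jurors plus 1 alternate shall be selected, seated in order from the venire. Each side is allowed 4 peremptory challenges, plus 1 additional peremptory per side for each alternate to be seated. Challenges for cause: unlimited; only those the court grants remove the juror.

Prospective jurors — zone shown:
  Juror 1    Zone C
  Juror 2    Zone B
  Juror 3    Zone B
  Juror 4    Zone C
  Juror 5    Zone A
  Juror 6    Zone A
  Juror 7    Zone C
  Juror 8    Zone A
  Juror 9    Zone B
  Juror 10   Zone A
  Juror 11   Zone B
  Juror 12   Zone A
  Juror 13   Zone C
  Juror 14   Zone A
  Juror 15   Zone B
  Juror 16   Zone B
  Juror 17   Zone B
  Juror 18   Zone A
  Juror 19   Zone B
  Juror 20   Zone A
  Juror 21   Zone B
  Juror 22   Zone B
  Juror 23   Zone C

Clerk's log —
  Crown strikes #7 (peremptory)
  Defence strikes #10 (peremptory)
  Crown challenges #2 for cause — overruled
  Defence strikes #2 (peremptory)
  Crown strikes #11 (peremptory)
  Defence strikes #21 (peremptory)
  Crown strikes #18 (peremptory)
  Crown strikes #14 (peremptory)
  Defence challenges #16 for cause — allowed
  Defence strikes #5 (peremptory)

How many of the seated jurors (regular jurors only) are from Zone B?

2

Removed: #2, #5, #7, #10, #11, #14, #16, #18, #21.
Seated jurors 1–6: #1, #3, #4, #6, #8, #9 (alternates #12 not counted).
Of those, in Zone B: #3, #9 → 2.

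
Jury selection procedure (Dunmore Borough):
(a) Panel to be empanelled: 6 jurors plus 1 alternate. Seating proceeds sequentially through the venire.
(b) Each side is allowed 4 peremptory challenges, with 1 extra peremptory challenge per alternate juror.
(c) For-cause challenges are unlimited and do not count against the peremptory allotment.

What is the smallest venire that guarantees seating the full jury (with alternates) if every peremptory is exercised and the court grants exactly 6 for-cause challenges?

Seats to fill: 6 + 1 alternates = 7.
Peremptories: 4 + 1×1 = 5 per side × 2 sides = 10.
For-cause removals: 6.
Minimum venire: 7 + 10 + 6 = 23.

23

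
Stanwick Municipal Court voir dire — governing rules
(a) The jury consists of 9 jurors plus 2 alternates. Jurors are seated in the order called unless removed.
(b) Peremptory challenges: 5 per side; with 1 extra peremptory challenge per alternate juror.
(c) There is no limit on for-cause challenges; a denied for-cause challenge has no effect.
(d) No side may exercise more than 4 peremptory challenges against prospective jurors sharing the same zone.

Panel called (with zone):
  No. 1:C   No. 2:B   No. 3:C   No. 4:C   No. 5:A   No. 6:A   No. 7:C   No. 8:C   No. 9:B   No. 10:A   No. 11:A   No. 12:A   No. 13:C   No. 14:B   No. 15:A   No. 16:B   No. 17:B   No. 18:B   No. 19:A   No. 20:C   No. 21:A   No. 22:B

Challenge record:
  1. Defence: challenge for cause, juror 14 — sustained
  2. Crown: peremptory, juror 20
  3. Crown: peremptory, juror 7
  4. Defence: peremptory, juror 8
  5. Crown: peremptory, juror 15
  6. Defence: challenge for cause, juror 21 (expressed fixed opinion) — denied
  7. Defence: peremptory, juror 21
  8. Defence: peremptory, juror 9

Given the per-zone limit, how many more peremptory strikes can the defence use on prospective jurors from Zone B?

3

Defence peremptories so far: #8, #21, #9 — 3 of 7 used, 4 left overall.
Against Zone B: #9 — 1 used; per-zone cap 4 leaves 3.
Binding limit: min(4, 3) = 3.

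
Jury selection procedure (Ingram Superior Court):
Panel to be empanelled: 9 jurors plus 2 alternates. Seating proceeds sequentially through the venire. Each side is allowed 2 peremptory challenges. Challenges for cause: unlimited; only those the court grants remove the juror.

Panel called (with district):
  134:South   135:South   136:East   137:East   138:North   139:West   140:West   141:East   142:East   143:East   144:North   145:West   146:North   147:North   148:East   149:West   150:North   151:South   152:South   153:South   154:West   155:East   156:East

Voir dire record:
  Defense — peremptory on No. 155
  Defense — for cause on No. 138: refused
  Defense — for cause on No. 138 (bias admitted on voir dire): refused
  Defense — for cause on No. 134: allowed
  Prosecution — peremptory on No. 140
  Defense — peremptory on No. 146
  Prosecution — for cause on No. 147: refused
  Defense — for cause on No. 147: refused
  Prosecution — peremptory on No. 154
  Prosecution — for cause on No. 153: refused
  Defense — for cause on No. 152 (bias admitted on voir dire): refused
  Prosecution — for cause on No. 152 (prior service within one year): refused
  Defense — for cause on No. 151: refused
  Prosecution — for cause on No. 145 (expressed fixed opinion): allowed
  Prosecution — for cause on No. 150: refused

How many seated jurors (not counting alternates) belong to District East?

5

Removed: #134, #140, #145, #146, #154, #155.
Seated jurors 1–9: #135, #136, #137, #138, #139, #141, #142, #143, #144 (alternates #147, #148 not counted).
Of those, in District East: #136, #137, #141, #142, #143 → 5.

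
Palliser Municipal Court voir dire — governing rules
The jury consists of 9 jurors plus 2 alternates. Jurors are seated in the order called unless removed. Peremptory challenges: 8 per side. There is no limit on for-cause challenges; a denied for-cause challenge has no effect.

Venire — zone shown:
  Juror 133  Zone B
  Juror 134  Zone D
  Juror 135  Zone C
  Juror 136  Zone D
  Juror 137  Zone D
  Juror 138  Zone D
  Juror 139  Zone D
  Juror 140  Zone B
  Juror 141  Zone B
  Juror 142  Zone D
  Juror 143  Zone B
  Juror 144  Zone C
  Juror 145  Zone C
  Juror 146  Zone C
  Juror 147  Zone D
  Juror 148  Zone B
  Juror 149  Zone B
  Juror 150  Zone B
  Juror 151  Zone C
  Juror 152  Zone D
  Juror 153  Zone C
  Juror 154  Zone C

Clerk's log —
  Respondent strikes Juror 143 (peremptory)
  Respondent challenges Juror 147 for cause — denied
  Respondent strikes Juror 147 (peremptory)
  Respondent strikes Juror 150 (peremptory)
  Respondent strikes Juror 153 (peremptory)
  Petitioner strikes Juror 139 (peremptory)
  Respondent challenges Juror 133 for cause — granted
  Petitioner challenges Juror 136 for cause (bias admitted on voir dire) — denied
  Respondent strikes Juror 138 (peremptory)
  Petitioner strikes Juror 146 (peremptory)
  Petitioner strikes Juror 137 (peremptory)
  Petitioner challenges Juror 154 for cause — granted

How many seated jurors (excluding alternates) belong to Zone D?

Removed: #133, #137, #138, #139, #143, #146, #147, #150, #153, #154.
Seated jurors 1–9: #134, #135, #136, #140, #141, #142, #144, #145, #148 (alternates #149, #151 not counted).
Of those, in Zone D: #134, #136, #142 → 3.

3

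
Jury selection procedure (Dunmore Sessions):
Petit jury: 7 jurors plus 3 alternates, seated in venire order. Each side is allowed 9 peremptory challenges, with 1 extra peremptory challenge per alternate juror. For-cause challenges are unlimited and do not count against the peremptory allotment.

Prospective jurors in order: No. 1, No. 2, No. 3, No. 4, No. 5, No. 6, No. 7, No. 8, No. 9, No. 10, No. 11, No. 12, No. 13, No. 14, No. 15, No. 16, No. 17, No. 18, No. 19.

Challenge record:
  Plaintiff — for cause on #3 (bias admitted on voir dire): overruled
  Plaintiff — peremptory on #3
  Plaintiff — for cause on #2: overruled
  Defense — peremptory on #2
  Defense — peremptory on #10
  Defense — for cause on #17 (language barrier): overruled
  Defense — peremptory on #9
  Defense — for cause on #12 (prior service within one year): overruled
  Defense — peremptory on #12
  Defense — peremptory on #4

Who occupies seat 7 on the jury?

Removed: #2, #3, #4, #9, #10, #12. (#17 stays — for-cause denied.)
Seating in order: seats 1–7 → #1, #5, #6, #7, #8, #11, #13; alternates → #14, #15, #16.
So seat 7 is #13.

13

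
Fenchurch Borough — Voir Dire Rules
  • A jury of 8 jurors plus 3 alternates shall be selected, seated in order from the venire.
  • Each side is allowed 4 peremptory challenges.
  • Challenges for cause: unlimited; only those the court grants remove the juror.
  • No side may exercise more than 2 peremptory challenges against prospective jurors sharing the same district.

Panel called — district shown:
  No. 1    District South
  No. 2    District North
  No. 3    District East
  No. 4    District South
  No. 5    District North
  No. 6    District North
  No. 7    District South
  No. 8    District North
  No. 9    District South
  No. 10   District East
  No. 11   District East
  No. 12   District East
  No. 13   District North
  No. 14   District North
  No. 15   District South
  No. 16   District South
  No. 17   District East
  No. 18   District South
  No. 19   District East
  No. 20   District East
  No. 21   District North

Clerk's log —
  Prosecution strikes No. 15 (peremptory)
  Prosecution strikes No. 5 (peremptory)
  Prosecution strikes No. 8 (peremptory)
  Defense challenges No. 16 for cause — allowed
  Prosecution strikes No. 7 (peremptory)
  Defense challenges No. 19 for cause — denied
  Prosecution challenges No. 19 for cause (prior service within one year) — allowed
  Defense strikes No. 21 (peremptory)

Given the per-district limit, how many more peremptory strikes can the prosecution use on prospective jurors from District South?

Prosecution peremptories so far: #15, #5, #8, #7 — 4 of 4 used, 0 left overall.
Against District South: #15, #7 — 2 used; per-district cap 2 leaves 0.
Binding limit: min(0, 0) = 0.

0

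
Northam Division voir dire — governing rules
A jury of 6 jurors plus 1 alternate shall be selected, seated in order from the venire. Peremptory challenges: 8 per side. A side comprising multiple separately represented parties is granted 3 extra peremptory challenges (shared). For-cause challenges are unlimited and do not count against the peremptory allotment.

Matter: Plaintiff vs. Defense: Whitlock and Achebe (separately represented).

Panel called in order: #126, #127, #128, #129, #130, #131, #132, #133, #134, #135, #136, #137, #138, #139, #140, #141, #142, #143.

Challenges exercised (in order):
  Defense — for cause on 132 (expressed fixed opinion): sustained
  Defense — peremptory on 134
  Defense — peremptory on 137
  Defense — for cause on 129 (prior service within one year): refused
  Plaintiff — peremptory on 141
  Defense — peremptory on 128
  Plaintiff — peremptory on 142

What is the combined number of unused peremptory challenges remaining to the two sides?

14

Plaintiff allotment: 8. Defense allotment: 8 base + 3 multi-party = 11.
Plaintiff peremptories used: #141, #142 — 2.
Defense peremptories used: #134, #137, #128 — 3 (for-cause on #132, #129 don't count).
Remaining: (8 − 2) + (11 − 3) = 14.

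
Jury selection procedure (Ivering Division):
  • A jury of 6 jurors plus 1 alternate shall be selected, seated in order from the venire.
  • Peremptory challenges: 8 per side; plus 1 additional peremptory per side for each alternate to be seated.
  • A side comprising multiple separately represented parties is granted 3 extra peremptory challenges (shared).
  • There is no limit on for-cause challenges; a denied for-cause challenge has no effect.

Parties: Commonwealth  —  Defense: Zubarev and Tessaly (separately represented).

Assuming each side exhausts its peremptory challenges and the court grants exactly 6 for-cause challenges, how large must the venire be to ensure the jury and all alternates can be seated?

34

Seats to fill: 6 + 1 alternates = 7.
Peremptories — Commonwealth: 8 + 1×1 = 9; Defense: 8 + 1×1 + 3 = 12; total 21.
For-cause removals: 6.
Minimum venire: 7 + 21 + 6 = 34.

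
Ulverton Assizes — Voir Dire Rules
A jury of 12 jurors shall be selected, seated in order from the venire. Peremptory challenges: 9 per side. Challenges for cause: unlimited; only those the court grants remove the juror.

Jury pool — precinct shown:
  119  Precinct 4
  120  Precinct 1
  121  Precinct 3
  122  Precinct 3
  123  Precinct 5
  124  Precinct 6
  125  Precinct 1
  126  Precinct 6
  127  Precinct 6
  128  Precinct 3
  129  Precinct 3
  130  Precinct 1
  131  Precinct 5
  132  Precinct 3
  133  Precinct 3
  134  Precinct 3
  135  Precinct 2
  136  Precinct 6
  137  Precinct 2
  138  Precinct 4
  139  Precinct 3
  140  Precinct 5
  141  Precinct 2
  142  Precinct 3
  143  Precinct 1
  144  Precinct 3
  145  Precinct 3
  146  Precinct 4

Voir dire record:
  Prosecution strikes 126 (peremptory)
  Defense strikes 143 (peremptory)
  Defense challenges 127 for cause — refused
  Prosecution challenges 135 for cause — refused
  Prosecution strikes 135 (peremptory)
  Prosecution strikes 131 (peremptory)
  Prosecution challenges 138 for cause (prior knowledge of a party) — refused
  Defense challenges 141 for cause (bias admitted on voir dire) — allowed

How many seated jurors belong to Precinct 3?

Removed: #126, #131, #135, #141, #143.
Seated jurors 1–12: #119, #120, #121, #122, #123, #124, #125, #127, #128, #129, #130, #132.
Of those, in Precinct 3: #121, #122, #128, #129, #132 → 5.

5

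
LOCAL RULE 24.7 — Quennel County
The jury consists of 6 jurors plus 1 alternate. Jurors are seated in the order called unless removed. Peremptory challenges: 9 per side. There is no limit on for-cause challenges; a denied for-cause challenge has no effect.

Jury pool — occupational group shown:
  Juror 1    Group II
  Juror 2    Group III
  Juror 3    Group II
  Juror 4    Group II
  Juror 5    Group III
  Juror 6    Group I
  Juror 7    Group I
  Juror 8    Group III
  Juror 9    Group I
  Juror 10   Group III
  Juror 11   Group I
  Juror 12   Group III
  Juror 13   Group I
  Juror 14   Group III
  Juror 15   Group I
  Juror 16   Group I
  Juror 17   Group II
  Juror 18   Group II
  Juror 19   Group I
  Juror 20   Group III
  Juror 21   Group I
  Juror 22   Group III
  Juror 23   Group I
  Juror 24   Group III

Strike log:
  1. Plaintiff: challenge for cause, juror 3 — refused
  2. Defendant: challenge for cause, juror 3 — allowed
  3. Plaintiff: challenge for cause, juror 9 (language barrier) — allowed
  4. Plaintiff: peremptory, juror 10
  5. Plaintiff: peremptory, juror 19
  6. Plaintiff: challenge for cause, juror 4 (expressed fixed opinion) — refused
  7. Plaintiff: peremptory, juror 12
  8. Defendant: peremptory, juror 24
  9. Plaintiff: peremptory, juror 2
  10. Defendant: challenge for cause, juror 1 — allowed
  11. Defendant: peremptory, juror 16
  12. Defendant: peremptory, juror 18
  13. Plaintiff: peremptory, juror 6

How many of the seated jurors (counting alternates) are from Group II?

1

Removed: #1, #2, #3, #6, #9, #10, #12, #16, #18, #19, #24.
Seated (7 incl. alternates): #4, #5, #7, #8, #11, #13, #14.
Of those, in Group II: #4 → 1.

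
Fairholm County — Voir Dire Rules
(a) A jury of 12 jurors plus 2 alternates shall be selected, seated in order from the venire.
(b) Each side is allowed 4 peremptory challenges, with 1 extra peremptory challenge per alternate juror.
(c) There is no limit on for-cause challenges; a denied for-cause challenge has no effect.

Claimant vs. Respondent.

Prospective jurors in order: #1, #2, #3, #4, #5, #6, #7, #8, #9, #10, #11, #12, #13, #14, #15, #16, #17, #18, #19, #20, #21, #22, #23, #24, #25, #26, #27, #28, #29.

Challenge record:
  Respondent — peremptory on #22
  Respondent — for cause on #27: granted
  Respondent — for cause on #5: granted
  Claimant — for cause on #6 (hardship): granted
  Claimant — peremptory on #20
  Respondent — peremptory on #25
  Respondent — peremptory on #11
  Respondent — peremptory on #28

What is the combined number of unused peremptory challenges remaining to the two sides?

7

Claimant allotment: 4 base + 1 × 2 alternates = 6. Respondent allotment: 4 base + 1 × 2 alternates = 6.
Claimant peremptories used: #20 — 1 (the for-cause on #6 doesn't count).
Respondent peremptories used: #22, #25, #11, #28 — 4 (for-cause on #27, #5 don't count).
Remaining: (6 − 1) + (6 − 4) = 7.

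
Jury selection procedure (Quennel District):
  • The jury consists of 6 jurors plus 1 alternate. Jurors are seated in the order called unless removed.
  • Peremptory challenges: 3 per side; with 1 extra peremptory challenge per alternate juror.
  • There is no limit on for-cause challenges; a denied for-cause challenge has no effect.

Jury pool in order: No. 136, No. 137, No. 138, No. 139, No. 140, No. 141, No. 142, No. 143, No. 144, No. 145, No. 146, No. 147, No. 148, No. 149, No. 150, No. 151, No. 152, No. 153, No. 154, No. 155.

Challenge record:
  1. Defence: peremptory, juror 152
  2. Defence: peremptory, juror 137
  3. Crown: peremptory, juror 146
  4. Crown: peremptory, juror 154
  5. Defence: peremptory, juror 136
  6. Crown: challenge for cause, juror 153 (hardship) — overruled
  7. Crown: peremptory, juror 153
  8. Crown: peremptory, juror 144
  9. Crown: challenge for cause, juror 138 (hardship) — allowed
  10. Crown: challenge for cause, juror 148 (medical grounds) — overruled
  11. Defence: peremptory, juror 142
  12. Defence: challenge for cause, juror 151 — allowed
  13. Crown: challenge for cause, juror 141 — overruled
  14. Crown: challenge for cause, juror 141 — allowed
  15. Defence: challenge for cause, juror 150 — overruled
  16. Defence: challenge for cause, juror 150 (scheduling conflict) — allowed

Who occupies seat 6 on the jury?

Removed: #136, #137, #138, #141, #142, #144, #146, #150, #151, #152, #153, #154. (#148 stays — for-cause denied.)
Seating in order: seats 1–6 → #139, #140, #143, #145, #147, #148; alternates → #149.
So seat 6 is #148.

148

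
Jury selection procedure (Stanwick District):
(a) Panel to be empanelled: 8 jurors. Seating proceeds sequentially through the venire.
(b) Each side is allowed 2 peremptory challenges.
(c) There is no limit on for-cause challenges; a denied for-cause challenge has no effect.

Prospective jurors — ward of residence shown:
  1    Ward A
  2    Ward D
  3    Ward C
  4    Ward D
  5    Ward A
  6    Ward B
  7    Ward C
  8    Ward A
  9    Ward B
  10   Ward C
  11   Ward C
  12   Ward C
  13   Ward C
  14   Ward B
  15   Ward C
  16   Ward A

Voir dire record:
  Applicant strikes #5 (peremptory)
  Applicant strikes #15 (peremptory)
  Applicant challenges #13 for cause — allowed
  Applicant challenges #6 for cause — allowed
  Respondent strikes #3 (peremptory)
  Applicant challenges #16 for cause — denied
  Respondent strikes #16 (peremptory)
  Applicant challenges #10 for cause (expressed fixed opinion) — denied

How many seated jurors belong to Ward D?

2

Removed: #3, #5, #6, #13, #15, #16.
Seated jurors 1–8: #1, #2, #4, #7, #8, #9, #10, #11.
Of those, in Ward D: #2, #4 → 2.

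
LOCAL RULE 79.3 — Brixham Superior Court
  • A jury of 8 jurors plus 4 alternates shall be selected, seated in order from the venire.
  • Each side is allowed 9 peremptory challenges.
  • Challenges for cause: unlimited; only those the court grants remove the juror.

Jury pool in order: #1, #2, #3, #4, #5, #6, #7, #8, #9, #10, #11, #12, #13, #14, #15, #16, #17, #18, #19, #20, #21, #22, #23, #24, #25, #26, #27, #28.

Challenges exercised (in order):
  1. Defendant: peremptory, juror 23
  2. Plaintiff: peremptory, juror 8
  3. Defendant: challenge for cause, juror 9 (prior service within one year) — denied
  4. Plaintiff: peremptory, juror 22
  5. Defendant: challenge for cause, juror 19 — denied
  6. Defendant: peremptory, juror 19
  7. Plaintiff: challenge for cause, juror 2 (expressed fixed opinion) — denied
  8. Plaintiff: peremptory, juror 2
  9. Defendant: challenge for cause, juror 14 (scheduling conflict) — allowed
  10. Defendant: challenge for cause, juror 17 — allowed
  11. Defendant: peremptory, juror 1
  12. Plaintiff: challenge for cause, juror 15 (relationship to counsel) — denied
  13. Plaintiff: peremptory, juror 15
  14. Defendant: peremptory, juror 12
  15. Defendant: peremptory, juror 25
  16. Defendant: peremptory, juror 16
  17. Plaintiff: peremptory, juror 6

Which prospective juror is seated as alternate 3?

Removed: #1, #2, #6, #8, #12, #14, #15, #16, #17, #19, #22, #23, #25. (#9 stays — for-cause denied.)
Filling seats in venire order through position 11: #3, #4, #5, #7, #9, #10, #11, #13, #18, #20, #21.
So alternate 3 is #21.

21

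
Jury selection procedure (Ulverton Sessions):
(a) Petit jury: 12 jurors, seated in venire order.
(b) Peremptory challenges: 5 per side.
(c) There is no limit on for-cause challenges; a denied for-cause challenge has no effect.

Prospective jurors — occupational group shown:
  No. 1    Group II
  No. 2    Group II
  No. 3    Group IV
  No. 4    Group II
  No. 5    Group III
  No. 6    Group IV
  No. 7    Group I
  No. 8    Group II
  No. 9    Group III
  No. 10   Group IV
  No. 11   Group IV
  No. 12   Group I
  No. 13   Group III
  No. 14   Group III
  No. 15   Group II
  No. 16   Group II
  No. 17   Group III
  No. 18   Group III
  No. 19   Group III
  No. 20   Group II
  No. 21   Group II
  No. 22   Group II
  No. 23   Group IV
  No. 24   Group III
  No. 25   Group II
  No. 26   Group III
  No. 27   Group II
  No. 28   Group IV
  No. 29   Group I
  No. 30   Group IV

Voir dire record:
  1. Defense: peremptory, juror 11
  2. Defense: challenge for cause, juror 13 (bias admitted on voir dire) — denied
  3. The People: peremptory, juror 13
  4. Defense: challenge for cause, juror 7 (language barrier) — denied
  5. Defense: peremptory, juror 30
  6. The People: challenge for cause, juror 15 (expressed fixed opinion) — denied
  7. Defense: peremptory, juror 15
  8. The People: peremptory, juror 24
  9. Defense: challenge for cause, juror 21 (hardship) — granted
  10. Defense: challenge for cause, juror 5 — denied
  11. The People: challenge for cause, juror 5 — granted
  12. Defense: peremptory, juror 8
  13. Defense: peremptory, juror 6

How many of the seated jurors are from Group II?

4

Removed: #5, #6, #8, #11, #13, #15, #21, #24, #30.
Seated jurors 1–12: #1, #2, #3, #4, #7, #9, #10, #12, #14, #16, #17, #18.
Of those, in Group II: #1, #2, #4, #16 → 4.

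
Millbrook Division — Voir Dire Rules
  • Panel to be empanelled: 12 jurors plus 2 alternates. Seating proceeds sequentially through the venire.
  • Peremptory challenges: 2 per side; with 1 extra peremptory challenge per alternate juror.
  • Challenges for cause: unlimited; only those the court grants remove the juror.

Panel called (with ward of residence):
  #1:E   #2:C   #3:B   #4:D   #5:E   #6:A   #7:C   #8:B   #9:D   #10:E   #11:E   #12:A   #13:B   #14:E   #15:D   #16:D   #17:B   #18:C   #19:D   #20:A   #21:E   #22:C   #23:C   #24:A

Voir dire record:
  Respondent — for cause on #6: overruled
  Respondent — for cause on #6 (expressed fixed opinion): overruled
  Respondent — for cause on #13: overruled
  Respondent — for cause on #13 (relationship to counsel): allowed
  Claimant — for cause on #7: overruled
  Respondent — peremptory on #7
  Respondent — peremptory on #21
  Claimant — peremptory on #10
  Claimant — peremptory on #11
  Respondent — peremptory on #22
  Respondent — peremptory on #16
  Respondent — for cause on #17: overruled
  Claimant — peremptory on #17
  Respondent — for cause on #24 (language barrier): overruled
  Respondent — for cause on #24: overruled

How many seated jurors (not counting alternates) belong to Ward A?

2

Removed: #7, #10, #11, #13, #16, #17, #21, #22.
Seated jurors 1–12: #1, #2, #3, #4, #5, #6, #8, #9, #12, #14, #15, #18 (alternates #19, #20 not counted).
Of those, in Ward A: #6, #12 → 2.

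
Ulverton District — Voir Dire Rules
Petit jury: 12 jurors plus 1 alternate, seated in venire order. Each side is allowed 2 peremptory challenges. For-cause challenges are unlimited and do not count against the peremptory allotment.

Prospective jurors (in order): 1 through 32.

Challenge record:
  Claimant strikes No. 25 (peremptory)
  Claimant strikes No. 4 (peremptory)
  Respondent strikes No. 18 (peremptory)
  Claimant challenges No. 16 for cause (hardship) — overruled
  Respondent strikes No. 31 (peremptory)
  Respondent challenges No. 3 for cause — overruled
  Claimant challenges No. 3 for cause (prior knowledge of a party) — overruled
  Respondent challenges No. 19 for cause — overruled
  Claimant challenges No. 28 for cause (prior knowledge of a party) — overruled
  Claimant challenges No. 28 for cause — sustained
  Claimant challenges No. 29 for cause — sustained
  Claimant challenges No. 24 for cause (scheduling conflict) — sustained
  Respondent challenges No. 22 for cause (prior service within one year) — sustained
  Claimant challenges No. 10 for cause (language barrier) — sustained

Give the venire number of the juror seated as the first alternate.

15

Removed: #4, #10, #18, #22, #24, #25, #28, #29, #31. (#3, #16, #19 stay — for-cause denied.)
Seating in order: seats 1–12 → #1, #2, #3, #5, #6, #7, #8, #9, #11, #12, #13, #14; alternates → #15.
So alternate 1 is #15.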